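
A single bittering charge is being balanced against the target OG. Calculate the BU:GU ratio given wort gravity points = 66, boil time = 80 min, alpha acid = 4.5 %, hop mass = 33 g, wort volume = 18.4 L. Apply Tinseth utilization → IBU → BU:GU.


U = 1.65·0.000125^(GP/1000)·(1−e^(−0.04t))/4.15;  IBU = (α/100)·m·U·1000/V;  BU:GU = IBU/GP
U = 1.65·0.000125^(66/1000)·(1−e^(−0.04·80))/4.15 = 0.2107
IBU = (4.5/100)·33·0.2107·1000/18.4 = 17.0085
BU:GU = 17.0085/66

0.2577


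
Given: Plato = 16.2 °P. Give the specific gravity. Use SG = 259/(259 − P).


SG = 259/(259 − 16.2)

1.0667


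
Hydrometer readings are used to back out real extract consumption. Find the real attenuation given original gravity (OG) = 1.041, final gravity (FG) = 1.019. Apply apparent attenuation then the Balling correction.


AA = (OG−FG)/(OG−1)·100;  RA = AA·0.8192
AA = (1.041 − 1.019)/(1.041 − 1)·100 = 53.6585
RA = 53.6585·0.8192

43.9571 %


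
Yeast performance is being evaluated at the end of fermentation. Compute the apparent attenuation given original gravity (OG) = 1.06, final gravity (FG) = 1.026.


AA = (OG − FG)/(OG − 1) · 100
AA = (1.06 − 1.026)/(1.06 − 1) · 100

56.6667 %


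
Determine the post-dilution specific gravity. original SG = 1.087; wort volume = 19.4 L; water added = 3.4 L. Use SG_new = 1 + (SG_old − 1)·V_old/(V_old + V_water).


pts = (1.087 − 1)·1000·19.4/(19.4 + 3.4) = 74.0263
SG_new = 1 + 74.0263/1000

1.0740


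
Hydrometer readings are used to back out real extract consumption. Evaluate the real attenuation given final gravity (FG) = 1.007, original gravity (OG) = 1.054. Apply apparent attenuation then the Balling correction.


AA = (OG−FG)/(OG−1)·100;  RA = AA·0.8192
AA = (1.054 − 1.007)/(1.054 − 1)·100 = 87.0370
RA = 87.0370·0.8192

71.3007 %


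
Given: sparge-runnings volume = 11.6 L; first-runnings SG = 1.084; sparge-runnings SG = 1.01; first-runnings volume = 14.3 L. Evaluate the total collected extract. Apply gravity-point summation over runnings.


total = Σ (SG_i − 1)·1000·V_i
first = (1.084 − 1)·1000·14.3 = 1201.2000
sparge = (1.01 − 1)·1000·11.6 = 116.0000
total = 1201.2000 + 116.0000

1317.2000 gravity·L


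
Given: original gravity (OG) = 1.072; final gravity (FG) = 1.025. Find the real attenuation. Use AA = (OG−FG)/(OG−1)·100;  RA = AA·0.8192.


AA = (1.072 − 1.025)/(1.072 − 1)·100 = 65.2778
RA = 65.2778·0.8192

53.4756 %


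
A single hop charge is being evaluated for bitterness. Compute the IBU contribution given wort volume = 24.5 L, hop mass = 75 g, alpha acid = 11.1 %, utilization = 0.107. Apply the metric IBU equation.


IBU = (α/100)·mass·U·1000 / V
IBU = (11.1/100)·75·0.107·1000 / 24.5

36.3582 IBU


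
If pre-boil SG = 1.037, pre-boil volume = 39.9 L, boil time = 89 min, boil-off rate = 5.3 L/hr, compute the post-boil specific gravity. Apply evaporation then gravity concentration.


V_post = V_pre − rate·(t/60);  SG_post = 1 + (SG_pre−1)·V_pre/V_post
V_post = 39.9 − 5.3·(89/60) = 32.0383
SG_post = 1 + (1.037 − 1)·39.9/32.0383

1.0461


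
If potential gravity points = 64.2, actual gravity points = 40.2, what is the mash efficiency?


efficiency = actual / potential × 100
efficiency = 40.2 / 64.2 × 100

62.6168 %


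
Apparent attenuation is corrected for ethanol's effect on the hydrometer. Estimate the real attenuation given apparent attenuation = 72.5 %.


RA = AA · 0.8192
RA = 72.5 · 0.8192

59.3920 %


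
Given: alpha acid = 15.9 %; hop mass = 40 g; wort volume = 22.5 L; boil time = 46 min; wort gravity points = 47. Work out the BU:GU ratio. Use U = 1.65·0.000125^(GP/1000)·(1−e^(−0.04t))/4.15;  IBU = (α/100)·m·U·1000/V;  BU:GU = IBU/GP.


U = 1.65·0.000125^(47/1000)·(1−e^(−0.04·46))/4.15 = 0.2192
IBU = (15.9/100)·40·0.2192·1000/22.5 = 61.9663
BU:GU = 61.9663/47

1.3184


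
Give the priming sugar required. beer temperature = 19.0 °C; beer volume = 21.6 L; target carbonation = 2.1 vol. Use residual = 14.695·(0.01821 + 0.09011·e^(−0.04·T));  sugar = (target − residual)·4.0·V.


residual = 14.695·(0.01821 + 0.09011·e^(−0.04·19.0)) = 0.8869
sugar = (2.1 − 0.8869)·4.0·21.6

104.8149 g


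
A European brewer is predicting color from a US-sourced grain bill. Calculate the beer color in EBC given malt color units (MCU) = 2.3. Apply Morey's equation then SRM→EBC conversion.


SRM = 1.4922·MCU^0.6859;  EBC = SRM·1.97
SRM = 1.4922·2.3^0.6859 = 2.6420
EBC = 2.6420·1.97

5.2048 EBC


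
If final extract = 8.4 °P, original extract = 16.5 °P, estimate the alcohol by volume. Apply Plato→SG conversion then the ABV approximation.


SG = 259/(259 − P);  ABV = (OG − FG)·131.25
OG = 259/(259 − 16.5) = 1.0680
FG = 259/(259 − 8.4) = 1.0335
ABV = (1.0680 − 1.0335)·131.25

4.5310 % ABV


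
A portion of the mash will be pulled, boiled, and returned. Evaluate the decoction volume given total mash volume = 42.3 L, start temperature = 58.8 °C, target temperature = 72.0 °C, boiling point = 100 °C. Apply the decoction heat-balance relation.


V_dec = V_total·(T_target − T_start)/(T_boil − T_start)
V_dec = 42.3·(72.0 − 58.8)/(100 − 58.8)

13.5524 L


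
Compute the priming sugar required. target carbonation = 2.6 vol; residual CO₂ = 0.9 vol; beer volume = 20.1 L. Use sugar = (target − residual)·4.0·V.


sugar = (2.6 − 0.9)·4.0·20.1

136.6800 g


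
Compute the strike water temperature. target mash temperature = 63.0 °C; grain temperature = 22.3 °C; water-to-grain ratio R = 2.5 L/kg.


T_strike = (0.41/R)·(T_mash − T_grain) + T_mash
T_strike = (0.41/2.5)·(63.0 − 22.3) + 63.0

69.6748 °C


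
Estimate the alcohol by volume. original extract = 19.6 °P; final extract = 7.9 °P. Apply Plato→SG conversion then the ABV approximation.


SG = 259/(259 − P);  ABV = (OG − FG)·131.25
OG = 259/(259 − 19.6) = 1.0819
FG = 259/(259 − 7.9) = 1.0315
ABV = (1.0819 − 1.0315)·131.25

6.6163 % ABV


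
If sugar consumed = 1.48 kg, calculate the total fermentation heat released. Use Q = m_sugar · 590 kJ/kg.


Q = 1.48 · 590

873.2000 kJ


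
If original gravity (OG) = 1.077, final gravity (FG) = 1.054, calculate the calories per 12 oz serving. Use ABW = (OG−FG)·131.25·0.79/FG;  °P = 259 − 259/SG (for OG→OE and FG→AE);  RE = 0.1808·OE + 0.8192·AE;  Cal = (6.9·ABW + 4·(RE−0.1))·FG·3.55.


ABW = (1.077 − 1.054)·131.25·0.79/1.054 = 2.2626
OE = 259 − 259/1.077 = 18.5172 °P
AE = 259 − 259/1.054 = 13.2694 °P
RE = 0.1808·18.5172 + 0.8192·13.2694 = 14.2182 °P
Cal = (6.9·2.2626 + 4·(14.2182−0.1))·1.054·3.55

269.7208 kcal


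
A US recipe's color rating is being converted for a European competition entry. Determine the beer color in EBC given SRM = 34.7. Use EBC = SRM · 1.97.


EBC = 34.7 · 1.97

68.3590 EBC


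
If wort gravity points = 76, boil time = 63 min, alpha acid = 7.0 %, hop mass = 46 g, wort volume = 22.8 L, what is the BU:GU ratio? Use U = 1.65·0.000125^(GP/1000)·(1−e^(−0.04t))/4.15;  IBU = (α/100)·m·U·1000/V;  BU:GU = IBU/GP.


U = 1.65·0.000125^(76/1000)·(1−e^(−0.04·63))/4.15 = 0.1847
IBU = (7.0/100)·46·0.1847·1000/22.8 = 26.0791
BU:GU = 26.0791/76

0.3431


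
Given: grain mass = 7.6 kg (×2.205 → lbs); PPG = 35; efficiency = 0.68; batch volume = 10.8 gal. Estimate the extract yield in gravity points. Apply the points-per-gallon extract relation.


points = lbs × PPG × eff / vol
lbs = 7.6 × 2.205 = 16.7580
points = 16.7580 × 35 × 0.68 / 10.8

36.9297 points


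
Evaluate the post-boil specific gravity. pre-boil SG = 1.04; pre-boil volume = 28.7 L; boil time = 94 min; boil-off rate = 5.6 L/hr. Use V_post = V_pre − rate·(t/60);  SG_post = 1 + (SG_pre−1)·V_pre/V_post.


V_post = 28.7 − 5.6·(94/60) = 19.9267
SG_post = 1 + (1.04 − 1)·28.7/19.9267

1.0576


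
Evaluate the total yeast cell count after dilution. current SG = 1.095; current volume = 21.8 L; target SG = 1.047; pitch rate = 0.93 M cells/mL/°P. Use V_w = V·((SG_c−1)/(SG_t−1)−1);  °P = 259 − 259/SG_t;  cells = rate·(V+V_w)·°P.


V_w = 21.8·((1.095−1)/(1.047−1)−1) = 22.2638
V_final = 21.8 + 22.2638 = 44.0638
°P = 259 − 259/1.047 = 11.6266
cells = 0.93·44.0638·11.6266

476.4487 billion cells


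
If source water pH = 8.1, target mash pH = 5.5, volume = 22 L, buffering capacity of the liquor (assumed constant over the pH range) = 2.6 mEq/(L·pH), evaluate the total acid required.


acid = buffering capacity · (pH_source − pH_target) · V
acid = 2.6 · (8.1 − 5.5) · 22

148.7200 mEq


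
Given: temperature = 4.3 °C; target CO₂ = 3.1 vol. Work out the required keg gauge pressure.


psi = vols/(0.01821 + 0.09011·e^(−0.04·T)) − 14.695
psi = 3.1/(0.01821 + 0.09011·e^(−0.04·4.3)) − 14.695

18.2554 psi


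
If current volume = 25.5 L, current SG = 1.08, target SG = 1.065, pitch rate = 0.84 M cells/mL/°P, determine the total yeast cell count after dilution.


V_w = V·((SG_c−1)/(SG_t−1)−1);  °P = 259 − 259/SG_t;  cells = rate·(V+V_w)·°P
V_w = 25.5·((1.08−1)/(1.065−1)−1) = 5.8846
V_final = 25.5 + 5.8846 = 31.3846
°P = 259 − 259/1.065 = 15.8075
cells = 0.84·31.3846·15.8075

416.7346 billion cells


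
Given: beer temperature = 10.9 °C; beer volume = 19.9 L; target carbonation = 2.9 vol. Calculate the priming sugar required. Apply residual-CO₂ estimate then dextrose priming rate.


residual = 14.695·(0.01821 + 0.09011·e^(−0.04·T));  sugar = (target − residual)·4.0·V
residual = 14.695·(0.01821 + 0.09011·e^(−0.04·10.9)) = 1.1238
sugar = (2.9 − 1.1238)·4.0·19.9

141.3835 g


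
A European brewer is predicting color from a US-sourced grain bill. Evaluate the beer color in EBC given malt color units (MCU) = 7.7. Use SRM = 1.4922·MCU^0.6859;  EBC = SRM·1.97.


SRM = 1.4922·7.7^0.6859 = 6.0516
EBC = 6.0516·1.97

11.9217 EBC


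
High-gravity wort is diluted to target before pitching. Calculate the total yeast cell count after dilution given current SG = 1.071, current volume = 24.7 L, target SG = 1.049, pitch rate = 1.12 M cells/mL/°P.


V_w = V·((SG_c−1)/(SG_t−1)−1);  °P = 259 − 259/SG_t;  cells = rate·(V+V_w)·°P
V_w = 24.7·((1.071−1)/(1.049−1)−1) = 11.0898
V_final = 24.7 + 11.0898 = 35.7898
°P = 259 − 259/1.049 = 12.0982
cells = 1.12·35.7898·12.0982

484.9507 billion cells


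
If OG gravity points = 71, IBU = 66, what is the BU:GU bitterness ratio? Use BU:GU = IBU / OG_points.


BU:GU = 66 / 71

0.9296


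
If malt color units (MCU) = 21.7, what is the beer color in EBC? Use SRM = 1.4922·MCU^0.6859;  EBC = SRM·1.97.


SRM = 1.4922·21.7^0.6859 = 12.3170
EBC = 12.3170·1.97

24.2645 EBC


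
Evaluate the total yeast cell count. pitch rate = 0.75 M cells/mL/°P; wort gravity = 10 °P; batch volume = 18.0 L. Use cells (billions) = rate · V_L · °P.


cells = 0.75 · 18.0 · 10

135.0000 billion cells


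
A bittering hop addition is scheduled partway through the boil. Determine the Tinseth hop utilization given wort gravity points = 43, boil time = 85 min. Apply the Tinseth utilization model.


U = 1.65·0.000125^(GP/1000) · (1 − e^(−0.04·t))/4.15
bigness = 1.65·0.000125^(43/1000) = 1.1211
boil_factor = (1 − e^(−0.04·85))/4.15 = 0.2329
U = 1.1211 · 0.2329

0.2611


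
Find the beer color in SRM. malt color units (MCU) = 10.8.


SRM = 1.4922 · MCU^0.6859
SRM = 1.4922 · 10.8^0.6859

7.6322 SRM


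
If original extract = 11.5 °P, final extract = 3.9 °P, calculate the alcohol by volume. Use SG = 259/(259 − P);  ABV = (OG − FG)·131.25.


OG = 259/(259 − 11.5) = 1.0465
FG = 259/(259 − 3.9) = 1.0153
ABV = (1.0465 − 1.0153)·131.25

4.0919 % ABV


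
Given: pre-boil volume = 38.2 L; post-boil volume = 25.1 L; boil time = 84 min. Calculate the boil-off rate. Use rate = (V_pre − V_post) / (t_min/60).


rate = (38.2 − 25.1) / (84/60)

9.3571 L/hr


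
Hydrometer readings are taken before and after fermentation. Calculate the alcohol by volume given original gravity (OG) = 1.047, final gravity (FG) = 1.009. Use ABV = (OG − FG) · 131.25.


ABV = (1.047 − 1.009) · 131.25

4.9875 % ABV


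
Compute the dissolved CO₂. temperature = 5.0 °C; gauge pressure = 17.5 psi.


vols = (P + 14.695)·(0.01821 + 0.09011·e^(−0.04·T))
vols = (17.5 + 14.695)·(0.01821 + 0.09011·e^(−0.04·5.0))

2.9615 volumes


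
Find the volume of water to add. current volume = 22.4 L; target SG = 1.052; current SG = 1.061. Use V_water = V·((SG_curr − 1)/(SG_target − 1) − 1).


V_water = 22.4·((1.061 − 1)/(1.052 − 1) − 1)

3.8769 L


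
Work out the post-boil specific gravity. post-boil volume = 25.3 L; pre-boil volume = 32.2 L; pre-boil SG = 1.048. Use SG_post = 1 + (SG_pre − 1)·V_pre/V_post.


pts_pre = (1.048 − 1)·1000 = 48.0000
pts_post = 48.0000·32.2/25.3 = 61.0909
SG_post = 1 + 61.0909/1000

1.0611


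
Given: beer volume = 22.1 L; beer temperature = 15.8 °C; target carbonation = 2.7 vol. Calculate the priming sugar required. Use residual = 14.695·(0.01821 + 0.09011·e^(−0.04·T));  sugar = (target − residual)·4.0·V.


residual = 14.695·(0.01821 + 0.09011·e^(−0.04·15.8)) = 0.9714
sugar = (2.7 − 0.9714)·4.0·22.1

152.8058 g


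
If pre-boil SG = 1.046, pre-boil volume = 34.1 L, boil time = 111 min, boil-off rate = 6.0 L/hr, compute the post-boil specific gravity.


V_post = V_pre − rate·(t/60);  SG_post = 1 + (SG_pre−1)·V_pre/V_post
V_post = 34.1 − 6.0·(111/60) = 23.0000
SG_post = 1 + (1.046 − 1)·34.1/23.0000

1.0682


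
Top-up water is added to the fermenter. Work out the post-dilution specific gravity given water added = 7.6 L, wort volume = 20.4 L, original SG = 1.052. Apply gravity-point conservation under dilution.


SG_new = 1 + (SG_old − 1)·V_old/(V_old + V_water)
pts = (1.052 − 1)·1000·20.4/(20.4 + 7.6) = 37.8857
SG_new = 1 + 37.8857/1000

1.0379


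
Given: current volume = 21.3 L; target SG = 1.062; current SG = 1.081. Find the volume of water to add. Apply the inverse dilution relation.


V_water = V·((SG_curr − 1)/(SG_target − 1) − 1)
V_water = 21.3·((1.081 − 1)/(1.062 − 1) − 1)

6.5274 L


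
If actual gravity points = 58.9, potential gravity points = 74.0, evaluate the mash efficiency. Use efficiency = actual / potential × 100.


efficiency = 58.9 / 74.0 × 100

79.5946 %


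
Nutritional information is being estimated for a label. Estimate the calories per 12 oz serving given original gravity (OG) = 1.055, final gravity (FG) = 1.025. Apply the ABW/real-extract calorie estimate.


ABW = (OG−FG)·131.25·0.79/FG;  °P = 259 − 259/SG (for OG→OE and FG→AE);  RE = 0.1808·OE + 0.8192·AE;  Cal = (6.9·ABW + 4·(RE−0.1))·FG·3.55
ABW = (1.055 − 1.025)·131.25·0.79/1.025 = 3.0348
OE = 259 − 259/1.055 = 13.5024 °P
AE = 259 − 259/1.025 = 6.3171 °P
RE = 0.1808·13.5024 + 0.8192·6.3171 = 7.6162 °P
Cal = (6.9·3.0348 + 4·(7.6162−0.1))·1.025·3.55

185.5927 kcal


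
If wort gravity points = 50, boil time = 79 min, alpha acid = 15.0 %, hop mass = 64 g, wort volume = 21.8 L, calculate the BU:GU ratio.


U = 1.65·0.000125^(GP/1000)·(1−e^(−0.04t))/4.15;  IBU = (α/100)·m·U·1000/V;  BU:GU = IBU/GP
U = 1.65·0.000125^(50/1000)·(1−e^(−0.04·79))/4.15 = 0.2429
IBU = (15.0/100)·64·0.2429·1000/21.8 = 106.9716
BU:GU = 106.9716/50

2.1394


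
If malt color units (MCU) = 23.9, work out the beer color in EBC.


SRM = 1.4922·MCU^0.6859;  EBC = SRM·1.97
SRM = 1.4922·23.9^0.6859 = 13.1604
EBC = 13.1604·1.97

25.9261 EBC


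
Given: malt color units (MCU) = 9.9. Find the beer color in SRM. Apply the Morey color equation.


SRM = 1.4922 · MCU^0.6859
SRM = 1.4922 · 9.9^0.6859

7.1901 SRM


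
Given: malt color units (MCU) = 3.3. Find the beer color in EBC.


SRM = 1.4922·MCU^0.6859;  EBC = SRM·1.97
SRM = 1.4922·3.3^0.6859 = 3.3844
EBC = 3.3844·1.97

6.6672 EBC


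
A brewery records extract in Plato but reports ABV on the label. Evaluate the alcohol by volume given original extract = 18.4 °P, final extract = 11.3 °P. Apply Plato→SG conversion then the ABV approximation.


SG = 259/(259 − P);  ABV = (OG − FG)·131.25
OG = 259/(259 − 18.4) = 1.0765
FG = 259/(259 − 11.3) = 1.0456
ABV = (1.0765 − 1.0456)·131.25

4.0498 % ABV


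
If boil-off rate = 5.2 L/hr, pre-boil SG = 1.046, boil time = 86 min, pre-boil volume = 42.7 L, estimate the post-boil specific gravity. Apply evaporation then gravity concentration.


V_post = V_pre − rate·(t/60);  SG_post = 1 + (SG_pre−1)·V_pre/V_post
V_post = 42.7 − 5.2·(86/60) = 35.2467
SG_post = 1 + (1.046 − 1)·42.7/35.2467

1.0557


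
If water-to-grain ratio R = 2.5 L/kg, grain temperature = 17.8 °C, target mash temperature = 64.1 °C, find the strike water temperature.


T_strike = (0.41/R)·(T_mash − T_grain) + T_mash
T_strike = (0.41/2.5)·(64.1 − 17.8) + 64.1

71.6932 °C


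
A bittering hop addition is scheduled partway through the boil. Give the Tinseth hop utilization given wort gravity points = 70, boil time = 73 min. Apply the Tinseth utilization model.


U = 1.65·0.000125^(GP/1000) · (1 − e^(−0.04·t))/4.15
bigness = 1.65·0.000125^(70/1000) = 0.8796
boil_factor = (1 − e^(−0.04·73))/4.15 = 0.2280
U = 0.8796 · 0.2280

0.2005


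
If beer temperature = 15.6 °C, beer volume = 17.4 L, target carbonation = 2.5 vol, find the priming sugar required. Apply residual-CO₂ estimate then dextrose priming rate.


residual = 14.695·(0.01821 + 0.09011·e^(−0.04·T));  sugar = (target − residual)·4.0·V
residual = 14.695·(0.01821 + 0.09011·e^(−0.04·15.6)) = 0.9771
sugar = (2.5 − 0.9771)·4.0·17.4

105.9952 g


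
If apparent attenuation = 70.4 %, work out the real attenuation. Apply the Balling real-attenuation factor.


RA = AA · 0.8192
RA = 70.4 · 0.8192

57.6717 %


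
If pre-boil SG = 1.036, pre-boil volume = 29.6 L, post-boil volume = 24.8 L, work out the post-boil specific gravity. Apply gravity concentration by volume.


SG_post = 1 + (SG_pre − 1)·V_pre/V_post
pts_pre = (1.036 − 1)·1000 = 36.0000
pts_post = 36.0000·29.6/24.8 = 42.9677
SG_post = 1 + 42.9677/1000

1.0430


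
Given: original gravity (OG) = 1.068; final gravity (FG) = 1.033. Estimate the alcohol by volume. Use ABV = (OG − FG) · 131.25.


ABV = (1.068 − 1.033) · 131.25

4.5938 % ABV


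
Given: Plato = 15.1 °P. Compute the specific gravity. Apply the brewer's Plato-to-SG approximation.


SG = 259/(259 − P)
SG = 259/(259 − 15.1)

1.0619


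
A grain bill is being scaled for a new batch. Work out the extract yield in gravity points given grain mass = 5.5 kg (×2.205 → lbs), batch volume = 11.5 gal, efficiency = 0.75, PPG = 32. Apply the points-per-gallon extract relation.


points = lbs × PPG × eff / vol
lbs = 5.5 × 2.205 = 12.1275
points = 12.1275 × 32 × 0.75 / 11.5

25.3096 points


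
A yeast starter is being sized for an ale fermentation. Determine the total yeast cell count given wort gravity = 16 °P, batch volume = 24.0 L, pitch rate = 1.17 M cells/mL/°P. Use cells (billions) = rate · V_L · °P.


cells = 1.17 · 24.0 · 16

449.2800 billion cells


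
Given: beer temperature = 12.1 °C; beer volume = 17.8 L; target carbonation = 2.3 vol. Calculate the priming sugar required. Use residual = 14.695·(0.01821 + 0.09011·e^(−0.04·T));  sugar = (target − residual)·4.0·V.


residual = 14.695·(0.01821 + 0.09011·e^(−0.04·12.1)) = 1.0837
sugar = (2.3 − 1.0837)·4.0·17.8

86.6008 g


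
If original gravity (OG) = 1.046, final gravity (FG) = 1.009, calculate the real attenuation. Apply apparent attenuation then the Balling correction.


AA = (OG−FG)/(OG−1)·100;  RA = AA·0.8192
AA = (1.046 − 1.009)/(1.046 − 1)·100 = 80.4348
RA = 80.4348·0.8192

65.8922 %


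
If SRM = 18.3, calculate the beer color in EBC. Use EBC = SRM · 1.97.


EBC = 18.3 · 1.97

36.0510 EBC


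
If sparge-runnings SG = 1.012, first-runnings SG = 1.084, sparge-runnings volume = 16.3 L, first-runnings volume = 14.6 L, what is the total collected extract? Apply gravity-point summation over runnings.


total = Σ (SG_i − 1)·1000·V_i
first = (1.084 − 1)·1000·14.6 = 1226.4000
sparge = (1.012 − 1)·1000·16.3 = 195.6000
total = 1226.4000 + 195.6000

1422.0000 gravity·L


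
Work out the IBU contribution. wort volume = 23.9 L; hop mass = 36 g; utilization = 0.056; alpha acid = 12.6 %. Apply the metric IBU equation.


IBU = (α/100)·mass·U·1000 / V
IBU = (12.6/100)·36·0.056·1000 / 23.9

10.6283 IBU


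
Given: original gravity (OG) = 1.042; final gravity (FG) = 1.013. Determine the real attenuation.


AA = (OG−FG)/(OG−1)·100;  RA = AA·0.8192
AA = (1.042 − 1.013)/(1.042 − 1)·100 = 69.0476
RA = 69.0476·0.8192

56.5638 %


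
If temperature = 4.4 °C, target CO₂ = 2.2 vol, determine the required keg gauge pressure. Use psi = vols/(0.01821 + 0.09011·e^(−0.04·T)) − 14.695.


psi = 2.2/(0.01821 + 0.09011·e^(−0.04·4.4)) − 14.695

8.7647 psi


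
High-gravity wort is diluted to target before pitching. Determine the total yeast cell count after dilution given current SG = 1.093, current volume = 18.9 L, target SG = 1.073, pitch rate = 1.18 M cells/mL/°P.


V_w = V·((SG_c−1)/(SG_t−1)−1);  °P = 259 − 259/SG_t;  cells = rate·(V+V_w)·°P
V_w = 18.9·((1.093−1)/(1.073−1)−1) = 5.1781
V_final = 18.9 + 5.1781 = 24.0781
°P = 259 − 259/1.073 = 17.6207
cells = 1.18·24.0781·17.6207

500.6414 billion cells


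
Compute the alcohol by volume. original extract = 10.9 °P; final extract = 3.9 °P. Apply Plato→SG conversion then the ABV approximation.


SG = 259/(259 − P);  ABV = (OG − FG)·131.25
OG = 259/(259 − 10.9) = 1.0439
FG = 259/(259 − 3.9) = 1.0153
ABV = (1.0439 − 1.0153)·131.25

3.7598 % ABV


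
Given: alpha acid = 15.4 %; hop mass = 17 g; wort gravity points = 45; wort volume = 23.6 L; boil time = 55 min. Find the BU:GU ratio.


U = 1.65·0.000125^(GP/1000)·(1−e^(−0.04t))/4.15;  IBU = (α/100)·m·U·1000/V;  BU:GU = IBU/GP
U = 1.65·0.000125^(45/1000)·(1−e^(−0.04·55))/4.15 = 0.2359
IBU = (15.4/100)·17·0.2359·1000/23.6 = 26.1729
BU:GU = 26.1729/45

0.5816


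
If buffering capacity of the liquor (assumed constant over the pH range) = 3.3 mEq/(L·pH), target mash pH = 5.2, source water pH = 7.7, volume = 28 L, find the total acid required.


acid = buffering capacity · (pH_source − pH_target) · V
acid = 3.3 · (7.7 − 5.2) · 28

231.0000 mEq


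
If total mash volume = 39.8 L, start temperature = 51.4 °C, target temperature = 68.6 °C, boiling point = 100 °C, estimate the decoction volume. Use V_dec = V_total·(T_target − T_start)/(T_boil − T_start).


V_dec = 39.8·(68.6 − 51.4)/(100 − 51.4)

14.0856 L


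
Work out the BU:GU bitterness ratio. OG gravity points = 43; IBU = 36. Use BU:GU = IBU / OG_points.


BU:GU = 36 / 43

0.8372


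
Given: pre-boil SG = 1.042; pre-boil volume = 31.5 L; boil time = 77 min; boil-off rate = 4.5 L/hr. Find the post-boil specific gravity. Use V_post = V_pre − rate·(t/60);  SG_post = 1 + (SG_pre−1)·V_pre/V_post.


V_post = 31.5 − 4.5·(77/60) = 25.7250
SG_post = 1 + (1.042 − 1)·31.5/25.7250

1.0514


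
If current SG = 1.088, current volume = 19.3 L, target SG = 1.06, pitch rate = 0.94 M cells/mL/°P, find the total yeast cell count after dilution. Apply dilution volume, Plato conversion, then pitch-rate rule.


V_w = V·((SG_c−1)/(SG_t−1)−1);  °P = 259 − 259/SG_t;  cells = rate·(V+V_w)·°P
V_w = 19.3·((1.088−1)/(1.06−1)−1) = 9.0067
V_final = 19.3 + 9.0067 = 28.3067
°P = 259 − 259/1.06 = 14.6604
cells = 0.94·28.3067·14.6604

390.0872 billion cells


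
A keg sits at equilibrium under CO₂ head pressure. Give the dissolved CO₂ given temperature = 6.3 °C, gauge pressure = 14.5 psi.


vols = (P + 14.695)·(0.01821 + 0.09011·e^(−0.04·T))
vols = (14.5 + 14.695)·(0.01821 + 0.09011·e^(−0.04·6.3))

2.5764 volumes


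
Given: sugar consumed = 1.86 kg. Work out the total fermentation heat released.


Q = m_sugar · 590 kJ/kg
Q = 1.86 · 590

1097.4000 kJ


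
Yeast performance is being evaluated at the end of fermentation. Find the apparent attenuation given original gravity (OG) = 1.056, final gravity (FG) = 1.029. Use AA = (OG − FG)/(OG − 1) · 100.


AA = (1.056 − 1.029)/(1.056 − 1) · 100

48.2143 %


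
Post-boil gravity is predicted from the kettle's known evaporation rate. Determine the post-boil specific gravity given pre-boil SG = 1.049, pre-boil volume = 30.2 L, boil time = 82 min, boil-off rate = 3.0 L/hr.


V_post = V_pre − rate·(t/60);  SG_post = 1 + (SG_pre−1)·V_pre/V_post
V_post = 30.2 − 3.0·(82/60) = 26.1000
SG_post = 1 + (1.049 − 1)·30.2/26.1000

1.0567


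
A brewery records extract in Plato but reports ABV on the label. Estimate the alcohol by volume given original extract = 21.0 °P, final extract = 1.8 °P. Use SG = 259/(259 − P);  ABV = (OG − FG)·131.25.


OG = 259/(259 − 21.0) = 1.0882
FG = 259/(259 − 1.8) = 1.0070
ABV = (1.0882 − 1.0070)·131.25

10.6623 % ABV


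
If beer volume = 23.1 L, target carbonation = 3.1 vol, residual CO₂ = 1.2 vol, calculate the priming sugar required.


sugar = (target − residual)·4.0·V
sugar = (3.1 − 1.2)·4.0·23.1

175.5600 g


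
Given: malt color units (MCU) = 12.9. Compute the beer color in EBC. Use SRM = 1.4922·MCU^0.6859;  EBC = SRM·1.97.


SRM = 1.4922·12.9^0.6859 = 8.6215
EBC = 8.6215·1.97

16.9843 EBC


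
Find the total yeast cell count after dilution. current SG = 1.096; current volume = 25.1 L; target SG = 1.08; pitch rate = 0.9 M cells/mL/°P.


V_w = V·((SG_c−1)/(SG_t−1)−1);  °P = 259 − 259/SG_t;  cells = rate·(V+V_w)·°P
V_w = 25.1·((1.096−1)/(1.08−1)−1) = 5.0200
V_final = 25.1 + 5.0200 = 30.1200
°P = 259 − 259/1.08 = 19.1852
cells = 0.9·30.1200·19.1852

520.0720 billion cells


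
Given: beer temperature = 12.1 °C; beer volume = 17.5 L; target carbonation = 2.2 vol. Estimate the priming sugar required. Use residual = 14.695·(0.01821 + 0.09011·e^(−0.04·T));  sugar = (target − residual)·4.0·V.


residual = 14.695·(0.01821 + 0.09011·e^(−0.04·12.1)) = 1.0837
sugar = (2.2 − 1.0837)·4.0·17.5

78.1412 g


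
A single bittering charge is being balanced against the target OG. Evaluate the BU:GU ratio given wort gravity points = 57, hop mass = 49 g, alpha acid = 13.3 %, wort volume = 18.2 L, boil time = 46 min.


U = 1.65·0.000125^(GP/1000)·(1−e^(−0.04t))/4.15;  IBU = (α/100)·m·U·1000/V;  BU:GU = IBU/GP
U = 1.65·0.000125^(57/1000)·(1−e^(−0.04·46))/4.15 = 0.2004
IBU = (13.3/100)·49·0.2004·1000/18.2 = 71.7507
BU:GU = 71.7507/57

1.2588


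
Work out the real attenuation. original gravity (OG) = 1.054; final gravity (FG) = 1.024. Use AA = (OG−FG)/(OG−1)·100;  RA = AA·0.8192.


AA = (1.054 − 1.024)/(1.054 − 1)·100 = 55.5556
RA = 55.5556·0.8192

45.5111 %


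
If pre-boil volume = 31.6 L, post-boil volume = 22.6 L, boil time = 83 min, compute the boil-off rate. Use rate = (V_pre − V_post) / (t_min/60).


rate = (31.6 − 22.6) / (83/60)

6.5060 L/hr


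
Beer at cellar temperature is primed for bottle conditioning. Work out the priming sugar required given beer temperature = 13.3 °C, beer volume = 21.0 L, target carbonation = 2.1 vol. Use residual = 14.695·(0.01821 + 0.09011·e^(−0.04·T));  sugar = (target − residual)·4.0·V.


residual = 14.695·(0.01821 + 0.09011·e^(−0.04·13.3)) = 1.0454
sugar = (2.1 − 1.0454)·4.0·21.0

88.5822 g


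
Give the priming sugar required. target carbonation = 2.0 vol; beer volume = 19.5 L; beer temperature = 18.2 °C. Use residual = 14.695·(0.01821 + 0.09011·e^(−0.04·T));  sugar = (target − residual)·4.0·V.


residual = 14.695·(0.01821 + 0.09011·e^(−0.04·18.2)) = 0.9070
sugar = (2.0 − 0.9070)·4.0·19.5

85.2539 g


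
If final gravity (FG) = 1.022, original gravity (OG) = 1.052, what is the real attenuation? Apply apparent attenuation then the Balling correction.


AA = (OG−FG)/(OG−1)·100;  RA = AA·0.8192
AA = (1.052 − 1.022)/(1.052 − 1)·100 = 57.6923
RA = 57.6923·0.8192

47.2615 %


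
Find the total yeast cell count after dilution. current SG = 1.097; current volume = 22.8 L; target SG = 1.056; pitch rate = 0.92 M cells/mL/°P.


V_w = V·((SG_c−1)/(SG_t−1)−1);  °P = 259 − 259/SG_t;  cells = rate·(V+V_w)·°P
V_w = 22.8·((1.097−1)/(1.056−1)−1) = 16.6929
V_final = 22.8 + 16.6929 = 39.4929
°P = 259 − 259/1.056 = 13.7348
cells = 0.92·39.4929·13.7348

499.0341 billion cells


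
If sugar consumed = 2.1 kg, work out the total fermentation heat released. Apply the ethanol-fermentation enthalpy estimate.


Q = m_sugar · 590 kJ/kg
Q = 2.1 · 590

1239.0000 kJ


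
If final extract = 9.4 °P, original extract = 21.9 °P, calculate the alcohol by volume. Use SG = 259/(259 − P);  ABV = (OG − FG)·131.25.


OG = 259/(259 − 21.9) = 1.0924
FG = 259/(259 − 9.4) = 1.0377
ABV = (1.0924 − 1.0377)·131.25

7.1801 % ABV


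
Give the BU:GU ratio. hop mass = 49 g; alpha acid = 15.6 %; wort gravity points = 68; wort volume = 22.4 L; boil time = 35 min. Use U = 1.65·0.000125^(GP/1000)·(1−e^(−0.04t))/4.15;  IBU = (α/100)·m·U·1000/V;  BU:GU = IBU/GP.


U = 1.65·0.000125^(68/1000)·(1−e^(−0.04·35))/4.15 = 0.1626
IBU = (15.6/100)·49·0.1626·1000/22.4 = 55.4786
BU:GU = 55.4786/68

0.8159


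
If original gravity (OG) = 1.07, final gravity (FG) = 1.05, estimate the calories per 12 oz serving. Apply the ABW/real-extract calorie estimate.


ABW = (OG−FG)·131.25·0.79/FG;  °P = 259 − 259/SG (for OG→OE and FG→AE);  RE = 0.1808·OE + 0.8192·AE;  Cal = (6.9·ABW + 4·(RE−0.1))·FG·3.55
ABW = (1.07 − 1.05)·131.25·0.79/1.05 = 1.9750
OE = 259 − 259/1.07 = 16.9439 °P
AE = 259 − 259/1.05 = 12.3333 °P
RE = 0.1808·16.9439 + 0.8192·12.3333 = 13.1669 °P
Cal = (6.9·1.9750 + 4·(13.1669−0.1))·1.05·3.55

245.6244 kcal


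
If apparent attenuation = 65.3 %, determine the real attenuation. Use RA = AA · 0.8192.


RA = 65.3 · 0.8192

53.4938 %


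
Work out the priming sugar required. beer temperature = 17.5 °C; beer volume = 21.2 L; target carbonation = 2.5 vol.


residual = 14.695·(0.01821 + 0.09011·e^(−0.04·T));  sugar = (target − residual)·4.0·V
residual = 14.695·(0.01821 + 0.09011·e^(−0.04·17.5)) = 0.9252
sugar = (2.5 − 0.9252)·4.0·21.2

133.5466 g


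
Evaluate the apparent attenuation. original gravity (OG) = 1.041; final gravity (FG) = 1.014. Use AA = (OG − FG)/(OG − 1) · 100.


AA = (1.041 − 1.014)/(1.041 − 1) · 100

65.8537 %


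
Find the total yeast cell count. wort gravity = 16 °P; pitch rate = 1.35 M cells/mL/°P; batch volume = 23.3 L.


cells (billions) = rate · V_L · °P
cells = 1.35 · 23.3 · 16

503.2800 billion cells


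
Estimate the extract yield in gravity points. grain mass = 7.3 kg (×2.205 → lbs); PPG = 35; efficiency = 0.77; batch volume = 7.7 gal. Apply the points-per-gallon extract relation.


points = lbs × PPG × eff / vol
lbs = 7.3 × 2.205 = 16.0965
points = 16.0965 × 35 × 0.77 / 7.7

56.3377 points


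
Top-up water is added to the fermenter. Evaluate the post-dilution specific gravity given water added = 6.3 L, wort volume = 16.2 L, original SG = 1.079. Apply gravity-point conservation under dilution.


SG_new = 1 + (SG_old − 1)·V_old/(V_old + V_water)
pts = (1.079 − 1)·1000·16.2/(16.2 + 6.3) = 56.8800
SG_new = 1 + 56.8800/1000

1.0569


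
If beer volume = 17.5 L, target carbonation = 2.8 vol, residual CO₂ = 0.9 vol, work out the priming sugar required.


sugar = (target − residual)·4.0·V
sugar = (2.8 − 0.9)·4.0·17.5

133.0000 g


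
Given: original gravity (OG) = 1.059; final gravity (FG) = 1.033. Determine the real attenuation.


AA = (OG−FG)/(OG−1)·100;  RA = AA·0.8192
AA = (1.059 − 1.033)/(1.059 − 1)·100 = 44.0678
RA = 44.0678·0.8192

36.1003 %


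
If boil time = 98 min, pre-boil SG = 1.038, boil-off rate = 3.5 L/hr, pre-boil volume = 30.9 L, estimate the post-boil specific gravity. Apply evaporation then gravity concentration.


V_post = V_pre − rate·(t/60);  SG_post = 1 + (SG_pre−1)·V_pre/V_post
V_post = 30.9 − 3.5·(98/60) = 25.1833
SG_post = 1 + (1.038 − 1)·30.9/25.1833

1.0466


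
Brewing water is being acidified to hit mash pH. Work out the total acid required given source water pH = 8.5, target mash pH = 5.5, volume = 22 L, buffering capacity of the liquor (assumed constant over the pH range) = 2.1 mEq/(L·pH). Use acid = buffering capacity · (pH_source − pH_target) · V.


acid = 2.1 · (8.5 − 5.5) · 22

138.6000 mEq


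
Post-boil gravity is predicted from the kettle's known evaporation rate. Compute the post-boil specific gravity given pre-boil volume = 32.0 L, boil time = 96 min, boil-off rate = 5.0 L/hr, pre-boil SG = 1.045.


V_post = V_pre − rate·(t/60);  SG_post = 1 + (SG_pre−1)·V_pre/V_post
V_post = 32.0 − 5.0·(96/60) = 24.0000
SG_post = 1 + (1.045 − 1)·32.0/24.0000

1.0600


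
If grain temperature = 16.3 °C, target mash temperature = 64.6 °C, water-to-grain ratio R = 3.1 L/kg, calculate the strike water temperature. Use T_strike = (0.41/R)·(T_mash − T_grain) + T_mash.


T_strike = (0.41/3.1)·(64.6 − 16.3) + 64.6

70.9881 °C


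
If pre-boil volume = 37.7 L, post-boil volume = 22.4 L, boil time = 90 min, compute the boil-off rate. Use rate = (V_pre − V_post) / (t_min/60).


rate = (37.7 − 22.4) / (90/60)

10.2000 L/hr


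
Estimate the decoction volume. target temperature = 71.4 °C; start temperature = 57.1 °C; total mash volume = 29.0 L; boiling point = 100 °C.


V_dec = V_total·(T_target − T_start)/(T_boil − T_start)
V_dec = 29.0·(71.4 − 57.1)/(100 − 57.1)

9.6667 L


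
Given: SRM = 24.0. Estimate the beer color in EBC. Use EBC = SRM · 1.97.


EBC = 24.0 · 1.97

47.2800 EBC


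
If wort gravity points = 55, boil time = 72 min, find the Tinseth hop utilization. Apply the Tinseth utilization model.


U = 1.65·0.000125^(GP/1000) · (1 − e^(−0.04·t))/4.15
bigness = 1.65·0.000125^(55/1000) = 1.0065
boil_factor = (1 − e^(−0.04·72))/4.15 = 0.2274
U = 1.0065 · 0.2274

0.2289


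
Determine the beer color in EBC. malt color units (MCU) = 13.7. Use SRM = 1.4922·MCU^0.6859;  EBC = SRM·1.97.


SRM = 1.4922·13.7^0.6859 = 8.9847
EBC = 8.9847·1.97

17.6999 EBC


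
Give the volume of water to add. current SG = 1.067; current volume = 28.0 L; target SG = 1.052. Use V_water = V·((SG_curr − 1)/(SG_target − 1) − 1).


V_water = 28.0·((1.067 − 1)/(1.052 − 1) − 1)

8.0769 L


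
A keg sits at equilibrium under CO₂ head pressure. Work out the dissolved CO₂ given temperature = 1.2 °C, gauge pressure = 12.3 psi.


vols = (P + 14.695)·(0.01821 + 0.09011·e^(−0.04·T))
vols = (12.3 + 14.695)·(0.01821 + 0.09011·e^(−0.04·1.2))

2.8101 volumes


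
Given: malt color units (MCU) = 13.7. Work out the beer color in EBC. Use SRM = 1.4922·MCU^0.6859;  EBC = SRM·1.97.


SRM = 1.4922·13.7^0.6859 = 8.9847
EBC = 8.9847·1.97

17.6999 EBC


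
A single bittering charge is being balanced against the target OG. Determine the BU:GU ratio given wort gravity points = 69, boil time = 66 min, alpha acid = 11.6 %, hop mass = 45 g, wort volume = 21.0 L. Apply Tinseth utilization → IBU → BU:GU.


U = 1.65·0.000125^(GP/1000)·(1−e^(−0.04t))/4.15;  IBU = (α/100)·m·U·1000/V;  BU:GU = IBU/GP
U = 1.65·0.000125^(69/1000)·(1−e^(−0.04·66))/4.15 = 0.1986
IBU = (11.6/100)·45·0.1986·1000/21.0 = 49.3652
BU:GU = 49.3652/69

0.7154


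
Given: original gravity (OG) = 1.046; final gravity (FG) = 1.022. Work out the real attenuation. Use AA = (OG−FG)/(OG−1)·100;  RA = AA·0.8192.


AA = (1.046 − 1.022)/(1.046 − 1)·100 = 52.1739
RA = 52.1739·0.8192

42.7409 %


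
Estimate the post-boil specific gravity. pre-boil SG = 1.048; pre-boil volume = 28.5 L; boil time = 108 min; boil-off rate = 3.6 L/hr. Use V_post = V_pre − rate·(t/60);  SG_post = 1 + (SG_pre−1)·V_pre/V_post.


V_post = 28.5 − 3.6·(108/60) = 22.0200
SG_post = 1 + (1.048 − 1)·28.5/22.0200

1.0621


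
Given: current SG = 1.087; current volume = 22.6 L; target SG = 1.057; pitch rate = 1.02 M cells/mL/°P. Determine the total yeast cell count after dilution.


V_w = V·((SG_c−1)/(SG_t−1)−1);  °P = 259 − 259/SG_t;  cells = rate·(V+V_w)·°P
V_w = 22.6·((1.087−1)/(1.057−1)−1) = 11.8947
V_final = 22.6 + 11.8947 = 34.4947
°P = 259 − 259/1.057 = 13.9669
cells = 1.02·34.4947·13.9669

491.4198 billion cells


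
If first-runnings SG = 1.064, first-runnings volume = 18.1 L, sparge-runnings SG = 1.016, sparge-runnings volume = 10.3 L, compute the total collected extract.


total = Σ (SG_i − 1)·1000·V_i
first = (1.064 − 1)·1000·18.1 = 1158.4000
sparge = (1.016 − 1)·1000·10.3 = 164.8000
total = 1158.4000 + 164.8000

1323.2000 gravity·L


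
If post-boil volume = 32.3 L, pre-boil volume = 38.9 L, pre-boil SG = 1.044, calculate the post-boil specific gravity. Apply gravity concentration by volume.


SG_post = 1 + (SG_pre − 1)·V_pre/V_post
pts_pre = (1.044 − 1)·1000 = 44.0000
pts_post = 44.0000·38.9/32.3 = 52.9907
SG_post = 1 + 52.9907/1000

1.0530


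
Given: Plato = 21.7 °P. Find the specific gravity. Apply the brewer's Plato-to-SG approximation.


SG = 259/(259 − P)
SG = 259/(259 − 21.7)

1.0914


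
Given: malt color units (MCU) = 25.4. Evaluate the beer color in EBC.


SRM = 1.4922·MCU^0.6859;  EBC = SRM·1.97
SRM = 1.4922·25.4^0.6859 = 13.7215
EBC = 13.7215·1.97

27.0314 EBC


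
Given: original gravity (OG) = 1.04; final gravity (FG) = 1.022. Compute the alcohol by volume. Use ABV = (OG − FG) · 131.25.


ABV = (1.04 − 1.022) · 131.25

2.3625 % ABV


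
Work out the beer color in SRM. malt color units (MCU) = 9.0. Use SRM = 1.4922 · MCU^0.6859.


SRM = 1.4922 · 9.0^0.6859

6.7351 SRM


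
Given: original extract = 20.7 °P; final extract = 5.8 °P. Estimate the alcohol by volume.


SG = 259/(259 − P);  ABV = (OG − FG)·131.25
OG = 259/(259 − 20.7) = 1.0869
FG = 259/(259 − 5.8) = 1.0229
ABV = (1.0869 − 1.0229)·131.25

8.3946 % ABV


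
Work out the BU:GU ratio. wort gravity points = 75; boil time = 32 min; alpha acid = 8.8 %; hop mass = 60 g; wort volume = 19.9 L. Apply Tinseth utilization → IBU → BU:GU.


U = 1.65·0.000125^(GP/1000)·(1−e^(−0.04t))/4.15;  IBU = (α/100)·m·U·1000/V;  BU:GU = IBU/GP
U = 1.65·0.000125^(75/1000)·(1−e^(−0.04·32))/4.15 = 0.1463
IBU = (8.8/100)·60·0.1463·1000/19.9 = 38.8150
BU:GU = 38.8150/75

0.5175


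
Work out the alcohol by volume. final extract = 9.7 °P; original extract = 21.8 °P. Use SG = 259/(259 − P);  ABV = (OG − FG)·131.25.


OG = 259/(259 − 21.8) = 1.0919
FG = 259/(259 − 9.7) = 1.0389
ABV = (1.0919 − 1.0389)·131.25

6.9558 % ABV


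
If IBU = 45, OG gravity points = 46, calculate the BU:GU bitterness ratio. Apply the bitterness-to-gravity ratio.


BU:GU = IBU / OG_points
BU:GU = 45 / 46

0.9783


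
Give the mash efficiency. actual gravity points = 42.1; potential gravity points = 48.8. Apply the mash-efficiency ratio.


efficiency = actual / potential × 100
efficiency = 42.1 / 48.8 × 100

86.2705 %
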